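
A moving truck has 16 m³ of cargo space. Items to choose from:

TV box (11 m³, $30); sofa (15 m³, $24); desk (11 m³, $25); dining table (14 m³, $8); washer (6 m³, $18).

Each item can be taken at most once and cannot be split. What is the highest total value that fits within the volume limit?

$30

This is a 0/1 knapsack; check combinations near the capacity.
- TV box: volume 11, value 30
- desk: volume 11, value 25
- sofa: volume 15, value 24
Best: $30.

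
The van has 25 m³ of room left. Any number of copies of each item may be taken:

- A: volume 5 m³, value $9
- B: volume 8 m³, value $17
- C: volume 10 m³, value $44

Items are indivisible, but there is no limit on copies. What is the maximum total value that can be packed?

$97

Best value-per-unit is C at 44/10; filling with it alone gives 2×44 = 88.
Optimal mix: 1×A + 2×C → volume 25, value 97.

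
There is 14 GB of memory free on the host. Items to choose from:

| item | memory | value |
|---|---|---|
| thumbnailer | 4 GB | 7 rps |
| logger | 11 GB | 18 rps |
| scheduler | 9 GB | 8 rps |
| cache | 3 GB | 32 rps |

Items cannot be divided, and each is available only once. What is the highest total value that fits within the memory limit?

50 rps

Check high-value combinations within 14 GB:
- logger+cache: memory 11+3=14, value 18+32=50
- scheduler+cache: memory 9+3=12, value 8+32=40
- thumbnailer+cache: memory 4+3=7, value 7+32=39
Best: 50 rps.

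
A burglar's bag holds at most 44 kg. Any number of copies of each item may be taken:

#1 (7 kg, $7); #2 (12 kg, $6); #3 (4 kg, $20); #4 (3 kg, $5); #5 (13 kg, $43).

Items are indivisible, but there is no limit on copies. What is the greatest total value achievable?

Best value-per-unit is #3 at 20/4, and filling with it alone uses weight 11×4=44. No mix of the others beats 11×20 = 220.

$220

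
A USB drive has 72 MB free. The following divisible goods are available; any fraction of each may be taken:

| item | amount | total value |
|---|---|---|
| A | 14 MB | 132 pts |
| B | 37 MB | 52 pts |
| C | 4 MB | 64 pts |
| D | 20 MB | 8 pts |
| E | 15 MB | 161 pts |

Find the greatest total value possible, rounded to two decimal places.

Take in order of value per unit:
- C (64/4 per unit): all 4 → value 64, running total 64.00
- E (161/15 per unit): all 15 → value 161, running total 225.00
- A (132/14 per unit): all 14 → value 132, running total 357.00
- B (52/37 per unit): all 37 → value 52, running total 409.00
- D (8/20 per unit): 2 of 20 → value 2×8/20 = 0.8000, running total 409.80
Total 409.80.

409.80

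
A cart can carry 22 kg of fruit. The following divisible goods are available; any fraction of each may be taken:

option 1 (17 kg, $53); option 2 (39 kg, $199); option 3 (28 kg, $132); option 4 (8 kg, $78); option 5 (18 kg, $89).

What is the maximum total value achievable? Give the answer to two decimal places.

Take in order of value per unit:
- option 4 (78/8 per unit): all 8 → value 78, running total 78.00
- option 2 (199/39 per unit): 14 of 39 → value 14×199/39 = 71.4359, running total 149.44
Total 149.44.

149.44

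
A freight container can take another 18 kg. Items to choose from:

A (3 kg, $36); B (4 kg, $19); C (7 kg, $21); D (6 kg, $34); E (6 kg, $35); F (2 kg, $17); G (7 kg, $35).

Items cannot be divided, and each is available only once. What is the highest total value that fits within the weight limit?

$123

Check high-value combinations within 18 kg:
- A+E+F+G: weight 3+6+2+7=18, value 36+35+17+35=123
- A+D+E+F: weight 3+6+6+2=17, value 36+34+35+17=122
- A+D+F+G: weight 3+6+2+7=18, value 36+34+17+35=122
- A+C+E+F: weight 3+7+6+2=18, value 36+21+35+17=109
Best: $123.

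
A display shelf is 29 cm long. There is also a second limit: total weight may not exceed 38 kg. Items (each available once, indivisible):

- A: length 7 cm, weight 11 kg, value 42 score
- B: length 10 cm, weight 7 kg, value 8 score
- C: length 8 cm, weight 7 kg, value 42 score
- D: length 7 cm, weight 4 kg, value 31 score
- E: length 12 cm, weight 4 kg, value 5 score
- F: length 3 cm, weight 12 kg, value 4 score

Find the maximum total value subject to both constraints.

Feasible sets respecting both limits:
- A+C+D+F: length 25, weight 34, value 119
- A+C+D: length 22, weight 22, value 115
- A+B+C+F: length 28, weight 37, value 96
- A+B+C: length 25, weight 25, value 92
Best: 119 score.

119 score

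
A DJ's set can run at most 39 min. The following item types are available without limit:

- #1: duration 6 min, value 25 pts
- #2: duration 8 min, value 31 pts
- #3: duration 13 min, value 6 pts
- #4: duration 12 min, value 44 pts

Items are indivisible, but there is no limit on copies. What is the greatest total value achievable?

156 pts

Best value-per-unit is #1 at 25/6; filling with it alone gives 6×25 = 150.
Optimal mix: 5×#1 + 1×#2 → duration 38, value 156.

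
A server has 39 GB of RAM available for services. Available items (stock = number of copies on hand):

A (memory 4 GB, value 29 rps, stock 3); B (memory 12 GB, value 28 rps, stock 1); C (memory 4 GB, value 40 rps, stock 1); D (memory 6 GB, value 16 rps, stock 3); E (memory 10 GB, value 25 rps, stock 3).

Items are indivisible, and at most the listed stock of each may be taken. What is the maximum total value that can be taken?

Best selections within memory 39 and stock limits:
- 3×A + 1×C + 2×D + 1×E: memory 38, value 184
- 3×A + 1×B + 1×C + 1×E: memory 38, value 180
Best: 184 rps.

184 rps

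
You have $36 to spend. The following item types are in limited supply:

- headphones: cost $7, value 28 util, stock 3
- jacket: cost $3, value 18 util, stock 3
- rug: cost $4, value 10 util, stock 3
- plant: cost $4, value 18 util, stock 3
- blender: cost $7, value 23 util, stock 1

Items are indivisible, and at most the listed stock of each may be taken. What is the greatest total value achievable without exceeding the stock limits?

164 util

Top feasible selections:
- 2×headphones + 3×jacket + 3×plant: cost 35, value 164
- 1×headphones + 3×jacket + 3×plant + 1×blender: cost 35, value 159
Best: 164 util.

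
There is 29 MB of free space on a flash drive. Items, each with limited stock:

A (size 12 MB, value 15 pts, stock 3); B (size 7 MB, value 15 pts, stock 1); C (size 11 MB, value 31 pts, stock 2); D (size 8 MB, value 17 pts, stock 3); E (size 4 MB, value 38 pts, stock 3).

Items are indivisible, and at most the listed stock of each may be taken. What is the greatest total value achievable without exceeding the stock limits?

148 pts

Best selections within size 29 and stock limits:
- 2×D + 3×E: size 28, value 148
- 1×B + 1×D + 3×E: size 27, value 146
- 1×C + 3×E: size 23, value 145
- 1×D + 3×E: size 20, value 131
Best: 148 pts.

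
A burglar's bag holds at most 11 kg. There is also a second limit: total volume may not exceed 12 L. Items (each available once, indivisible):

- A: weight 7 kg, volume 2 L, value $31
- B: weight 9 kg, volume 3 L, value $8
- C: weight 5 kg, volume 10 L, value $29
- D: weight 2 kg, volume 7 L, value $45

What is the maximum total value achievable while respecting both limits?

Feasible sets respecting both limits:
- A+D: weight 9, volume 9, value 76
- B+D: weight 11, volume 10, value 53
- D: weight 2, volume 7, value 45
Best: $76.

$76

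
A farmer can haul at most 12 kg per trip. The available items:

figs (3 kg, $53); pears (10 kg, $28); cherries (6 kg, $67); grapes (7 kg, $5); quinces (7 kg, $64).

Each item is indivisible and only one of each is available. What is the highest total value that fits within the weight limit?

Check high-value combinations within 12 kg:
- figs+cherries: weight 3+6=9, value 53+67=120
- figs+quinces: weight 3+7=10, value 53+64=117
- cherries: weight 6, value 67
- quinces: weight 7, value 64
- figs+grapes: weight 3+7=10, value 53+5=58
Best: $120.

$120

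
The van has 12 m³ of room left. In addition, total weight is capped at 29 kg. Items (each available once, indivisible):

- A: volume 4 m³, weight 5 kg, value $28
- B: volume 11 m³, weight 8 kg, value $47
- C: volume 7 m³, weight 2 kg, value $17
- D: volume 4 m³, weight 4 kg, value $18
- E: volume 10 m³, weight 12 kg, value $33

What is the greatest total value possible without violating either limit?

$47

Feasible sets respecting both limits:
- B: volume 11, weight 8, value 47
- A+D: volume 8, weight 9, value 46
- A+C: volume 11, weight 7, value 45
- C+D: volume 11, weight 6, value 35
Best: $47.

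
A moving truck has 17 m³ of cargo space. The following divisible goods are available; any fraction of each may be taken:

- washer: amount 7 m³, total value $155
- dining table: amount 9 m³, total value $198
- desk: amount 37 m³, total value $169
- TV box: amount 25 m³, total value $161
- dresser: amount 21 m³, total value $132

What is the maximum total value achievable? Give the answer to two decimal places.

359.44

Take in order of value per unit:
- washer (155/7 per unit): all 7 → value 155, running total 155.00
- dining table (198/9 per unit): all 9 → value 198, running total 353.00
- TV box (161/25 per unit): 1 of 25 → value 1×161/25 = 6.4400, running total 359.44
Total 359.44.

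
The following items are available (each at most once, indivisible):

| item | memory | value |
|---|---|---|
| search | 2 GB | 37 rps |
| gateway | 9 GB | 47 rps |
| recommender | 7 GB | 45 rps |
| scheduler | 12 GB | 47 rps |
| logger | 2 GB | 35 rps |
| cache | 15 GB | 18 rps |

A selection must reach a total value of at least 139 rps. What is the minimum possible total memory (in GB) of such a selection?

20

Subsets with value ≥ 139, sorted by total memory:
- search+gateway+recommender+logger: memory 20, value 164
- search+recommender+scheduler+logger: memory 23, value 164
- search+gateway+scheduler+logger: memory 25, value 166
Minimum memory: 20 GB.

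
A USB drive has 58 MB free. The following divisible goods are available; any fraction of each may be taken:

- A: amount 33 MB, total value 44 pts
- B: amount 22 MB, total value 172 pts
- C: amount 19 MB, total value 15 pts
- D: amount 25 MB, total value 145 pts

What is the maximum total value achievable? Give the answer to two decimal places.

Take in order of value per unit:
- B (172/22 per unit): all 22 → value 172, running total 172.00
- D (145/25 per unit): all 25 → value 145, running total 317.00
- A (44/33 per unit): 11 of 33 → value 11×44/33 = 14.6667, running total 331.67
Total 331.67.

331.67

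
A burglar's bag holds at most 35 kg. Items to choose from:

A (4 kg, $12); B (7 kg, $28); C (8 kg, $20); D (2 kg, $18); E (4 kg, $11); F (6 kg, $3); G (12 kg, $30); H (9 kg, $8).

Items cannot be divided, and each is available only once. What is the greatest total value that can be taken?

$108

Check high-value combinations within 35 kg:
- A+B+C+D+G: weight 4+7+8+2+12=33, value 12+28+20+18+30=108
- B+C+D+E+G: weight 7+8+2+4+12=33, value 28+20+18+11+30=107
- A+B+D+E+F+G: weight 4+7+2+4+6+12=35, value 12+28+18+11+3+30=102
- A+B+C+E+G: weight 4+7+8+4+12=35, value 12+28+20+11+30=101
- A+B+D+E+G: weight 4+7+2+4+12=29, value 12+28+18+11+30=99
Best: $108.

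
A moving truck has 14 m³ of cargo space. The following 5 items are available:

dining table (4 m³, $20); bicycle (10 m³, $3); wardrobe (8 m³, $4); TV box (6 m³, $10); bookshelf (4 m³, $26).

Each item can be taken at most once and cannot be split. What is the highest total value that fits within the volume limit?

Check high-value combinations within 14 m³:
- dining table+TV box+bookshelf: volume 4+6+4=14, value 20+10+26=56
- dining table+bookshelf: volume 4+4=8, value 20+26=46
- TV box+bookshelf: volume 6+4=10, value 10+26=36
- dining table+TV box: volume 4+6=10, value 20+10=30
- wardrobe+bookshelf: volume 8+4=12, value 4+26=30
Best: $56.

$56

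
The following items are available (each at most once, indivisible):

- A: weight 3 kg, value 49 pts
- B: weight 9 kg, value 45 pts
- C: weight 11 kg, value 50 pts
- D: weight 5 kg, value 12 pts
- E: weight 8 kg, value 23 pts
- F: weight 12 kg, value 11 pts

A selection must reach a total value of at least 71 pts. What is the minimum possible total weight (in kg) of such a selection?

Subsets with value ≥ 71, sorted by total weight:
- A+E: weight 11, value 72
- A+B: weight 12, value 94
- A+C: weight 14, value 99
- A+D+E: weight 16, value 84
Minimum weight: 11 kg.

11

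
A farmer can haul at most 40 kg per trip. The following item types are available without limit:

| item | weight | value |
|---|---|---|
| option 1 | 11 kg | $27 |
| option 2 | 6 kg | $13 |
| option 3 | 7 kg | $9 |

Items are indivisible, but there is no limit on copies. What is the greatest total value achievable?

$94

Best value-per-unit is option 1 at 27/11; filling with it alone gives 3×27 = 81.
Optimal mix: 3×option 1 + 1×option 2 → weight 39, value 94.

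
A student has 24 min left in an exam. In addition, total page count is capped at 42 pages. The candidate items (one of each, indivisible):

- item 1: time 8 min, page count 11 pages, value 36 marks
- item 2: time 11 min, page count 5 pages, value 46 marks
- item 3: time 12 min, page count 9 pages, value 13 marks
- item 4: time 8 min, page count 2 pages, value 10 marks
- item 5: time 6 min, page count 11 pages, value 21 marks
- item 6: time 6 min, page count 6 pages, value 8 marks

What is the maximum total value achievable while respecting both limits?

Feasible sets respecting both limits:
- item 1+item 2: time 19, page count 16, value 82
- item 2+item 5+item 6: time 23, page count 22, value 75
- item 2+item 5: time 17, page count 16, value 67
Best: 82 marks.

82 marks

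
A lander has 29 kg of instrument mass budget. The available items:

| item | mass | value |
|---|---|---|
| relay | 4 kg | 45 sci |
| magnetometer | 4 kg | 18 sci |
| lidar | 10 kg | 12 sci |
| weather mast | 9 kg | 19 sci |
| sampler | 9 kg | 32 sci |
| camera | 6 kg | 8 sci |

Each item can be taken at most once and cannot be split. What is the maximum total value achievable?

Check high-value combinations within 29 kg:
- relay+magnetometer+weather mast+sampler: mass 4+4+9+9=26, value 45+18+19+32=114
- relay+magnetometer+lidar+sampler: mass 4+4+10+9=27, value 45+18+12+32=107
- relay+weather mast+sampler+camera: mass 4+9+9+6=28, value 45+19+32+8=104
- relay+magnetometer+sampler+camera: mass 4+4+9+6=23, value 45+18+32+8=103
- relay+lidar+sampler+camera: mass 4+10+9+6=29, value 45+12+32+8=97
Best: 114 sci.

114 sci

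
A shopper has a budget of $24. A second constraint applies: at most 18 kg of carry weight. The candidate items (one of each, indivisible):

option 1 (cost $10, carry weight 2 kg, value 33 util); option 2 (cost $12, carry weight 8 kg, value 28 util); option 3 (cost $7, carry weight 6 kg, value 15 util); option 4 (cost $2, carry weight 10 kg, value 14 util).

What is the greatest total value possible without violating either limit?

62 util

Feasible sets respecting both limits:
- option 1+option 3+option 4: cost 19, carry weight 18, value 62
- option 1+option 2: cost 22, carry weight 10, value 61
- option 1+option 3: cost 17, carry weight 8, value 48
Best: 62 util.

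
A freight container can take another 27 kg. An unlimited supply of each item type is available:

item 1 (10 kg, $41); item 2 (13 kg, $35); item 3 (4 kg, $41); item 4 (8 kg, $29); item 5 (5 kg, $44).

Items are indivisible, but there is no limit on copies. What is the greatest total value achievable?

$255

Best value-per-unit is item 3 at 41/4; filling with it alone gives 6×41 = 246.
Optimal mix: 3×item 3 + 3×item 5 → weight 27, value 255.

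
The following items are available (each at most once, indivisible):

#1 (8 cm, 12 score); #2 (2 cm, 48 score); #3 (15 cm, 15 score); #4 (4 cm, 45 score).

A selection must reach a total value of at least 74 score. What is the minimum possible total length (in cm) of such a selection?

Subsets with value ≥ 74, sorted by total length:
- #2+#4: length 6, value 93
- #1+#2+#4: length 14, value 105
- #2+#3+#4: length 21, value 108
- #1+#2+#3: length 25, value 75
Minimum length: 6 cm.

6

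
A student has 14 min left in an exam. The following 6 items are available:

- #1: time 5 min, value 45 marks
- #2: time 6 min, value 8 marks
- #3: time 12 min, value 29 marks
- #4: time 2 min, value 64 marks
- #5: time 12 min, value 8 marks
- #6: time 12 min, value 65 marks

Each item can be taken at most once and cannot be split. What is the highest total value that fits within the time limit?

129 marks

Check high-value combinations within 14 min:
- #4+#6: time 2+12=14, value 64+65=129
- #1+#2+#4: time 5+6+2=13, value 45+8+64=117
- #1+#4: time 5+2=7, value 45+64=109
- #3+#4: time 12+2=14, value 29+64=93
Best: 129 marks.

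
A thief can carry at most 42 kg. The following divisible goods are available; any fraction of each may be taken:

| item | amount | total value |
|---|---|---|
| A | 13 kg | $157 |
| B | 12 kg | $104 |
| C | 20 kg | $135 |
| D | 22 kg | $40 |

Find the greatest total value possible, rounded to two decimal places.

Take in order of value per unit:
- A (157/13 per unit): all 13 → value 157, running total 157.00
- B (104/12 per unit): all 12 → value 104, running total 261.00
- C (135/20 per unit): 17 of 20 → value 17×135/20 = 114.7500, running total 375.75
Total 375.75.

375.75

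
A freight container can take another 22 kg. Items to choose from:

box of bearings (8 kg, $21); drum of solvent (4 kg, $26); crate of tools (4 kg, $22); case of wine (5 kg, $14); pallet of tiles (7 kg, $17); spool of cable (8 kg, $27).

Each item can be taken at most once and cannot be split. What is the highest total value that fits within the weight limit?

This is a 0/1 knapsack; check combinations near the capacity.
- drum of solvent+crate of tools+case of wine+spool of cable: weight 4+4+5+8=21, value 26+22+14+27=89
- box of bearings+drum of solvent+crate of tools+case of wine: weight 8+4+4+5=21, value 21+26+22+14=83
- drum of solvent+crate of tools+case of wine+pallet of tiles: weight 4+4+5+7=20, value 26+22+14+17=79
- drum of solvent+crate of tools+spool of cable: weight 4+4+8=16, value 26+22+27=75
Best: $89.

$89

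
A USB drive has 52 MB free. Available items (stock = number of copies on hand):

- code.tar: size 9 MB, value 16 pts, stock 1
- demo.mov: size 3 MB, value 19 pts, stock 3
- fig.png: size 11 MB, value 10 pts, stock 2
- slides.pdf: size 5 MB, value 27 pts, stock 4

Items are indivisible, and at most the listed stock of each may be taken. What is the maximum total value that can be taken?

Top feasible selections:
- 1×code.tar + 3×demo.mov + 1×fig.png + 4×slides.pdf: size 49, value 191
- 3×demo.mov + 2×fig.png + 4×slides.pdf: size 51, value 185
- 1×code.tar + 3×demo.mov + 4×slides.pdf: size 38, value 181
Best: 191 pts.

191 pts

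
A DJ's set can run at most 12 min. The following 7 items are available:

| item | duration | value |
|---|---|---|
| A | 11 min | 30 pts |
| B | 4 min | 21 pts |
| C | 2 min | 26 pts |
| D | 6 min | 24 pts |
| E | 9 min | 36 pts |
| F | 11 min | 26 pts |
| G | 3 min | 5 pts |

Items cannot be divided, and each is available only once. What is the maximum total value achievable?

Check high-value combinations within 12 min:
- B+C+D: duration 4+2+6=12, value 21+26+24=71
- C+E: duration 2+9=11, value 26+36=62
- C+D+G: duration 2+6+3=11, value 26+24+5=55
Best: 71 pts.

71 pts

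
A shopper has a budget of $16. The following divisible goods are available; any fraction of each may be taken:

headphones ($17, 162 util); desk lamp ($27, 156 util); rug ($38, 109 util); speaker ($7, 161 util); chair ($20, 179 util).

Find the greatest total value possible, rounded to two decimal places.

246.76

Take in order of value per unit:
- speaker (161/7 per unit): all 7 → value 161, running total 161.00
- headphones (162/17 per unit): 9 of 17 → value 9×162/17 = 85.7647, running total 246.76
Total 246.76.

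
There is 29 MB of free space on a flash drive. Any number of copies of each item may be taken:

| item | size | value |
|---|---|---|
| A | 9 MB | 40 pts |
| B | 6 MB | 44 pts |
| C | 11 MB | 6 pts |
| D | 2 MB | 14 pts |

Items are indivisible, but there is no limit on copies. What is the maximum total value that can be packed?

204 pts

Best value-per-unit is B at 44/6; filling with it alone gives 4×44 = 176.
Optimal mix: 4×B + 2×D → size 28, value 204.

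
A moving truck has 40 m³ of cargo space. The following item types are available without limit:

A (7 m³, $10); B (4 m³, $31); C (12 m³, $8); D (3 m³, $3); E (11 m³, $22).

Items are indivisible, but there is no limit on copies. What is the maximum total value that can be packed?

$310

Best value-per-unit is B at 31/4, and filling with it alone uses volume 10×4=40. No mix of the others beats 10×31 = 310.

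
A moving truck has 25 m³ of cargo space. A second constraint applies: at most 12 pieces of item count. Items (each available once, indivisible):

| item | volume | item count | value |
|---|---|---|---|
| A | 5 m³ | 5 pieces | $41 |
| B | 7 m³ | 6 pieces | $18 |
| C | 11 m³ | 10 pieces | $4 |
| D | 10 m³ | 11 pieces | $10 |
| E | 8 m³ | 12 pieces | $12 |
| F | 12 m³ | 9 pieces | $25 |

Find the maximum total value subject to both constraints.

Feasible sets respecting both limits:
- A+B: volume 12, item count 11, value 59
- A: volume 5, item count 5, value 41
- F: volume 12, item count 9, value 25
- B: volume 7, item count 6, value 18
Best: $59.

$59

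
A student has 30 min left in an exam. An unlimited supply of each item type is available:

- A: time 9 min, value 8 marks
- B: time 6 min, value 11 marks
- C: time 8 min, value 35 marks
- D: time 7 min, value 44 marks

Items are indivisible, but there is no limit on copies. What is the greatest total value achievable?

176 marks

Best value-per-unit is D at 44/7, and filling with it alone uses time 4×7=28. No mix of the others beats 4×44 = 176.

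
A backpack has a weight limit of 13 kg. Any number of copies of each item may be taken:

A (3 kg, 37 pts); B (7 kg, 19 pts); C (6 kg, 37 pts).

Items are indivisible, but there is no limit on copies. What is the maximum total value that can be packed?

148 pts

Best value-per-unit is A at 37/3, and filling with it alone uses weight 4×3=12. No mix of the others beats 4×37 = 148.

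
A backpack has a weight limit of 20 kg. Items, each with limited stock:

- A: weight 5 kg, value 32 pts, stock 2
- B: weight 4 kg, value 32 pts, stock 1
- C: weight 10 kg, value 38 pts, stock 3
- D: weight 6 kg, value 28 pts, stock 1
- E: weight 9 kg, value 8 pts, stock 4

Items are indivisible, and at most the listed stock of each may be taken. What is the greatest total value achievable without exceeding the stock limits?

Top feasible selections:
- 2×A + 1×B + 1×D: weight 20, value 124
- 1×A + 1×B + 1×C: weight 19, value 102
Best: 124 pts.

124 pts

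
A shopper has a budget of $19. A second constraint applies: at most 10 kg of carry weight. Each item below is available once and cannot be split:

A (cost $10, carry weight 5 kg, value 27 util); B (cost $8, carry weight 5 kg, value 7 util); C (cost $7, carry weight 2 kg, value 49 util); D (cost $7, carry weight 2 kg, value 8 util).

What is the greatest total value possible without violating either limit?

76 util

Feasible sets respecting both limits:
- A+C: cost 17, carry weight 7, value 76
- C+D: cost 14, carry weight 4, value 57
- B+C: cost 15, carry weight 7, value 56
Best: 76 util.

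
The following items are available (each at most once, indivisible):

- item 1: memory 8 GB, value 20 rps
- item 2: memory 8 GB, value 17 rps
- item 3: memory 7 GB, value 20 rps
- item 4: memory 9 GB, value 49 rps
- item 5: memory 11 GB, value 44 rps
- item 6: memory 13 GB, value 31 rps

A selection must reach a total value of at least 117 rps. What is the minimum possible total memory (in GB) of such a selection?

33

Subsets with value ≥ 117, sorted by total memory:
- item 4+item 5+item 6: memory 33, value 124
- item 1+item 3+item 4+item 5: memory 35, value 133
- item 2+item 3+item 4+item 5: memory 35, value 130
- item 1+item 2+item 4+item 5: memory 36, value 130
Minimum memory: 33 GB.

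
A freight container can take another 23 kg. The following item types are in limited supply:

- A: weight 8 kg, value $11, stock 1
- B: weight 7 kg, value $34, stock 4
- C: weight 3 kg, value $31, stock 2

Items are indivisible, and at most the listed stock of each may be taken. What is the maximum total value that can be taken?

$130

Best selections within weight 23 and stock limits:
- 2×B + 2×C: weight 20, value 130
- 1×A + 1×B + 2×C: weight 21, value 107
Best: $130.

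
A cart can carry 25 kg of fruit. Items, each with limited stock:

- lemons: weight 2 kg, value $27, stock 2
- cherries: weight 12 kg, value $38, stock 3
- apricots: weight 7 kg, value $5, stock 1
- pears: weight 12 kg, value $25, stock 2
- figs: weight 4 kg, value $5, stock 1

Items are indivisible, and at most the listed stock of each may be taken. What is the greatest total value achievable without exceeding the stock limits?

Top feasible selections:
- 2×lemons + 1×cherries + 1×figs: weight 20, value 97
- 2×lemons + 1×cherries + 1×apricots: weight 23, value 97
- 2×lemons + 1×cherries: weight 16, value 92
- 2×lemons + 1×pears + 1×figs: weight 20, value 84
Best: $97.

$97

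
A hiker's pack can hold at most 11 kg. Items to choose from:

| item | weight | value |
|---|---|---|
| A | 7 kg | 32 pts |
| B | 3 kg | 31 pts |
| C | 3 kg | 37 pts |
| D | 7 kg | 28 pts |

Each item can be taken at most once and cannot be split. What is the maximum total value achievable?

This is a 0/1 knapsack; check combinations near the capacity.
- A+C: weight 7+3=10, value 32+37=69
- B+C: weight 3+3=6, value 31+37=68
- C+D: weight 3+7=10, value 37+28=65
Best: 69 pts.

69 pts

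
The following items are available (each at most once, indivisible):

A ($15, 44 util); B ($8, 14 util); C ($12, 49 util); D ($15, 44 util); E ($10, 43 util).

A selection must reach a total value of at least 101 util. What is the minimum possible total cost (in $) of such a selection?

Subsets with value ≥ 101, sorted by total cost:
- B+C+E: cost 30, value 106
- A+B+E: cost 33, value 101
Minimum cost: 30 $.

30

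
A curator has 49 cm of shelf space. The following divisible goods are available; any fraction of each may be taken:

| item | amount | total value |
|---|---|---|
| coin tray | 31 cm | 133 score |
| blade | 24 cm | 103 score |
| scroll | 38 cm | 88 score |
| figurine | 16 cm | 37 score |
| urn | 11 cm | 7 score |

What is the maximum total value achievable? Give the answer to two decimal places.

Take in order of value per unit:
- blade (103/24 per unit): all 24 → value 103, running total 103.00
- coin tray (133/31 per unit): 25 of 31 → value 25×133/31 = 107.2581, running total 210.26
Total 210.26.

210.26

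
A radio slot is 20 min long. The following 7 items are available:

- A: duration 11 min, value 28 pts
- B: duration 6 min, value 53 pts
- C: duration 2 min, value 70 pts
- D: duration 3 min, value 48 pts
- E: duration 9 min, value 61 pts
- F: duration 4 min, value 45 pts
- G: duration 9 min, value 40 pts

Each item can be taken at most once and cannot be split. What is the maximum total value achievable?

232 pts

Check high-value combinations within 20 min:
- B+C+D+E: duration 6+2+3+9=20, value 53+70+48+61=232
- C+D+E+F: duration 2+3+9+4=18, value 70+48+61+45=224
- B+C+D+F: duration 6+2+3+4=15, value 53+70+48+45=216
- B+C+D+G: duration 6+2+3+9=20, value 53+70+48+40=211
- C+D+F+G: duration 2+3+4+9=18, value 70+48+45+40=203
Best: 232 pts.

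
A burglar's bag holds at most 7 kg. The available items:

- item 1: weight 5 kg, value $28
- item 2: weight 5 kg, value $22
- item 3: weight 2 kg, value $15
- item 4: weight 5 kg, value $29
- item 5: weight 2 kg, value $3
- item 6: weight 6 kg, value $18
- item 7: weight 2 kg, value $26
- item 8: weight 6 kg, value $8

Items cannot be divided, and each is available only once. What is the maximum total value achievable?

$55

This is a 0/1 knapsack; check combinations near the capacity.
- item 4+item 7: weight 5+2=7, value 29+26=55
- item 1+item 7: weight 5+2=7, value 28+26=54
- item 2+item 7: weight 5+2=7, value 22+26=48
Best: $55.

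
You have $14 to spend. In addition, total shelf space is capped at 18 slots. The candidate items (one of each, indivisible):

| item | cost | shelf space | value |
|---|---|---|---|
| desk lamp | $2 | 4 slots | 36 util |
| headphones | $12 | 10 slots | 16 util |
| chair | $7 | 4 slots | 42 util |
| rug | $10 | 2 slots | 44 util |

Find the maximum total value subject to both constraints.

80 util

Feasible sets respecting both limits:
- desk lamp+rug: cost 12, shelf space 6, value 80
- desk lamp+chair: cost 9, shelf space 8, value 78
- desk lamp+headphones: cost 14, shelf space 14, value 52
Best: 80 util.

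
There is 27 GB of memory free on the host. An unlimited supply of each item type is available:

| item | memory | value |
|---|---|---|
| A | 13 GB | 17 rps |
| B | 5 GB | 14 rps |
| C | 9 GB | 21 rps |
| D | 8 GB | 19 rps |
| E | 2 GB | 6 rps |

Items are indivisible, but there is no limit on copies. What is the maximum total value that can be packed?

80 rps

Best value-per-unit is E at 6/2; filling with it alone gives 13×6 = 78.
Optimal mix: 1×B + 11×E → memory 27, value 80.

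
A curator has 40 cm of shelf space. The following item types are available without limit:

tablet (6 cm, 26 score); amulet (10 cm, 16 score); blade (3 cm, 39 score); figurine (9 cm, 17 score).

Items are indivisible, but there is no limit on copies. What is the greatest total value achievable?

Best value-per-unit is blade at 39/3, and filling with it alone uses length 13×3=39. No mix of the others beats 13×39 = 507.

507 score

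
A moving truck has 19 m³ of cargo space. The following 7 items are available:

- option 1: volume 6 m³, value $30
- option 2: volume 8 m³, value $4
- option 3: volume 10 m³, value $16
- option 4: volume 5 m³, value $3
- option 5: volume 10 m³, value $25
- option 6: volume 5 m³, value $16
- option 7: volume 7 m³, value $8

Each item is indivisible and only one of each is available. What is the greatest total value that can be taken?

This is a 0/1 knapsack; check combinations near the capacity.
- option 1+option 5: volume 6+10=16, value 30+25=55
- option 1+option 6+option 7: volume 6+5+7=18, value 30+16+8=54
- option 1+option 2+option 6: volume 6+8+5=19, value 30+4+16=50
- option 1+option 4+option 6: volume 6+5+5=16, value 30+3+16=49
Best: $55.

$55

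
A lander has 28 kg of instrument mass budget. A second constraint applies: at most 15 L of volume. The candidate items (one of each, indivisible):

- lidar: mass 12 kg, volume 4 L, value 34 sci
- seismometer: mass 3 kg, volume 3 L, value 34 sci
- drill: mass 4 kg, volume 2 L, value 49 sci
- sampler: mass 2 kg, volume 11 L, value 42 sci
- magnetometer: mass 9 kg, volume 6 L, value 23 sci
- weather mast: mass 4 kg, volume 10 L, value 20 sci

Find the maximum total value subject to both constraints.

140 sci

Feasible sets respecting both limits:
- lidar+seismometer+drill+magnetometer: mass 28, volume 15, value 140
- lidar+seismometer+drill: mass 19, volume 9, value 117
- lidar+drill+magnetometer: mass 25, volume 12, value 106
Best: 140 sci.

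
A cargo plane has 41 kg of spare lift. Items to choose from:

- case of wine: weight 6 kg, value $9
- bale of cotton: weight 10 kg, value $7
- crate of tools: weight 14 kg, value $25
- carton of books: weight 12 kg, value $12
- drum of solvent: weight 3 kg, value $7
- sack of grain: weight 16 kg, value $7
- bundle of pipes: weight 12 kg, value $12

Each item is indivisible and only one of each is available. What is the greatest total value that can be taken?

Check high-value combinations within 41 kg:
- crate of tools+carton of books+drum of solvent+bundle of pipes: weight 14+12+3+12=41, value 25+12+7+12=56
- case of wine+crate of tools+carton of books+drum of solvent: weight 6+14+12+3=35, value 9+25+12+7=53
- case of wine+crate of tools+drum of solvent+bundle of pipes: weight 6+14+3+12=35, value 9+25+7+12=53
Best: $56.

$56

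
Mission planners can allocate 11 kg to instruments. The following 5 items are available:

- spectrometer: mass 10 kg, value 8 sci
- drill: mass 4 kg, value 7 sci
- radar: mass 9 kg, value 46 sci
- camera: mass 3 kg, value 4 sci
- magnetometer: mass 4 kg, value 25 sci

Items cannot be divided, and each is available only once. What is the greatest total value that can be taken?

This is a 0/1 knapsack; check combinations near the capacity.
- radar: mass 9, value 46
- drill+camera+magnetometer: mass 4+3+4=11, value 7+4+25=36
- drill+magnetometer: mass 4+4=8, value 7+25=32
Best: 46 sci.

46 sci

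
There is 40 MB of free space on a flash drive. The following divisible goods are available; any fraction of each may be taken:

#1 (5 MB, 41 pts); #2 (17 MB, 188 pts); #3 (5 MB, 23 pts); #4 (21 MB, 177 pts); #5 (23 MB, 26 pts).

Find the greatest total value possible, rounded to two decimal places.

Take in order of value per unit:
- #2 (188/17 per unit): all 17 → value 188, running total 188.00
- #4 (177/21 per unit): all 21 → value 177, running total 365.00
- #1 (41/5 per unit): 2 of 5 → value 2×41/5 = 16.4000, running total 381.40
Total 381.40.

381.40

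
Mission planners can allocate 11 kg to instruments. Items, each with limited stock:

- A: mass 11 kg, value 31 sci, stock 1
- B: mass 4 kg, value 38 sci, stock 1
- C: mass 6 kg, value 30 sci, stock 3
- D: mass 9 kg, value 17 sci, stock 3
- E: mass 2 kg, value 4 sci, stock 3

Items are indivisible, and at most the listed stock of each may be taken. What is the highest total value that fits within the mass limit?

Top feasible selections:
- 1×B + 1×C: mass 10, value 68
- 1×B + 3×E: mass 10, value 50
- 1×B + 2×E: mass 8, value 46
- 1×B + 1×E: mass 6, value 42
Best: 68 sci.

68 sci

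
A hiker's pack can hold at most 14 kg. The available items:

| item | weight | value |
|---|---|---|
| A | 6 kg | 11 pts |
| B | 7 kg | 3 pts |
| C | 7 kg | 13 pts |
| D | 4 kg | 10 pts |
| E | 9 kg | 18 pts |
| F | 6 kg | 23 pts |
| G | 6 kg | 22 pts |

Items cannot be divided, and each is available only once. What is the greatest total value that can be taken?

45 pts

Check high-value combinations within 14 kg:
- F+G: weight 6+6=12, value 23+22=45
- C+F: weight 7+6=13, value 13+23=36
- C+G: weight 7+6=13, value 13+22=35
Best: 45 pts.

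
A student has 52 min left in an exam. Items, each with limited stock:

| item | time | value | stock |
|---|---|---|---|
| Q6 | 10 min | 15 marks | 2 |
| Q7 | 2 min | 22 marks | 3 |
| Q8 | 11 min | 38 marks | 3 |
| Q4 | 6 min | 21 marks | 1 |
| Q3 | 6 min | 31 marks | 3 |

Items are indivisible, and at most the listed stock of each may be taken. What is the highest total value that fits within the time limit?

256 marks

Best selections within time 52 and stock limits:
- 3×Q7 + 2×Q8 + 1×Q4 + 3×Q3: time 52, value 256
- 3×Q7 + 3×Q8 + 2×Q3: time 51, value 242
- 3×Q7 + 2×Q8 + 3×Q3: time 46, value 235
Best: 256 marks.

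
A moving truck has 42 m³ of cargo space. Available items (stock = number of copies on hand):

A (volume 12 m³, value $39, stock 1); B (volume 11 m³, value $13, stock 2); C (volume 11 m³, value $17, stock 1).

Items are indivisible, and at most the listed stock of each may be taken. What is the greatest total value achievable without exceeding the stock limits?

$69

Top feasible selections:
- 1×A + 1×B + 1×C: volume 34, value 69
- 1×A + 2×B: volume 34, value 65
- 1×A + 1×C: volume 23, value 56
- 1×A + 1×B: volume 23, value 52
Best: $69.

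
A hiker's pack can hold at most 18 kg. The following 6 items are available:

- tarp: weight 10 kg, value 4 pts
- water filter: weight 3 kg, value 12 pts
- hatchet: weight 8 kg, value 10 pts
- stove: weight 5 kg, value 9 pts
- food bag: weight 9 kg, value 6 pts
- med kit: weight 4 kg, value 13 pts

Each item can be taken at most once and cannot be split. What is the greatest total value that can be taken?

35 pts

This is a 0/1 knapsack; check combinations near the capacity.
- water filter+hatchet+med kit: weight 3+8+4=15, value 12+10+13=35
- water filter+stove+med kit: weight 3+5+4=12, value 12+9+13=34
- hatchet+stove+med kit: weight 8+5+4=17, value 10+9+13=32
- water filter+hatchet+stove: weight 3+8+5=16, value 12+10+9=31
- water filter+food bag+med kit: weight 3+9+4=16, value 12+6+13=31
Best: 35 pts.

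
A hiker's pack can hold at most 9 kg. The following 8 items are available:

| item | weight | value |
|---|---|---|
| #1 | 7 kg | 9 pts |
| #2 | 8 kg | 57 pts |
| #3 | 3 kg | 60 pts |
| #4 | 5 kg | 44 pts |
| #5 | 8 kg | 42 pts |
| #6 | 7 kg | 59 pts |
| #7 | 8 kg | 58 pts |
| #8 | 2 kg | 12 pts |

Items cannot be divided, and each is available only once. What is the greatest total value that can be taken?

Check high-value combinations within 9 kg:
- #3+#4: weight 3+5=8, value 60+44=104
- #3+#8: weight 3+2=5, value 60+12=72
- #6+#8: weight 7+2=9, value 59+12=71
Best: 104 pts.

104 pts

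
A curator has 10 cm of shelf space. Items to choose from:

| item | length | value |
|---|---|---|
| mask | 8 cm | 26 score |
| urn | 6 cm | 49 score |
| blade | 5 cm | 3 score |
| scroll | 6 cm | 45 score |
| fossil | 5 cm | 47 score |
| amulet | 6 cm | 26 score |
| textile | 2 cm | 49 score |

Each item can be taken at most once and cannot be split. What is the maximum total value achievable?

Check high-value combinations within 10 cm:
- urn+textile: length 6+2=8, value 49+49=98
- fossil+textile: length 5+2=7, value 47+49=96
- scroll+textile: length 6+2=8, value 45+49=94
- amulet+textile: length 6+2=8, value 26+49=75
Best: 98 score.

98 score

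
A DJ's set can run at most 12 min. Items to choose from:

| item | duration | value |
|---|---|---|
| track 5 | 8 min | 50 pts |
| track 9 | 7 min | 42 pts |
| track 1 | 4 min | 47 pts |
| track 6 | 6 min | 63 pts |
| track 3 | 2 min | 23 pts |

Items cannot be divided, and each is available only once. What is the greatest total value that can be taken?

133 pts

This is a 0/1 knapsack; check combinations near the capacity.
- track 1+track 6+track 3: duration 4+6+2=12, value 47+63+23=133
- track 1+track 6: duration 4+6=10, value 47+63=110
- track 5+track 1: duration 8+4=12, value 50+47=97
- track 9+track 1: duration 7+4=11, value 42+47=89
- track 6+track 3: duration 6+2=8, value 63+23=86
Best: 133 pts.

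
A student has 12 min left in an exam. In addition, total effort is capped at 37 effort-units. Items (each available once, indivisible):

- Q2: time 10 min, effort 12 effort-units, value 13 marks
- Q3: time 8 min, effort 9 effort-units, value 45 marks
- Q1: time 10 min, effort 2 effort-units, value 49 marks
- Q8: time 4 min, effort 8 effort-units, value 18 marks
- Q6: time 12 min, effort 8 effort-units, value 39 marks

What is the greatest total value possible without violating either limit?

63 marks

Feasible sets respecting both limits:
- Q3+Q8: time 12, effort 17, value 63
- Q1: time 10, effort 2, value 49
- Q3: time 8, effort 9, value 45
Best: 63 marks.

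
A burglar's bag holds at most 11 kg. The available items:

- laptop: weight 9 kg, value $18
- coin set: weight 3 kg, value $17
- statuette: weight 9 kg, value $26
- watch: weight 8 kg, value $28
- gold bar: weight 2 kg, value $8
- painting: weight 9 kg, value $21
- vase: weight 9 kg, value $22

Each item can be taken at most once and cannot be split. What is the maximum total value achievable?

$45

Check high-value combinations within 11 kg:
- coin set+watch: weight 3+8=11, value 17+28=45
- watch+gold bar: weight 8+2=10, value 28+8=36
- statuette+gold bar: weight 9+2=11, value 26+8=34
- gold bar+vase: weight 2+9=11, value 8+22=30
- gold bar+painting: weight 2+9=11, value 8+21=29
Best: $45.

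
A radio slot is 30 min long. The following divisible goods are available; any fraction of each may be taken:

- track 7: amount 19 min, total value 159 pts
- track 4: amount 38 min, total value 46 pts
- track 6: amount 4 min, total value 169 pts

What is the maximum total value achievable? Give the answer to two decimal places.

336.47

Take in order of value per unit:
- track 6 (169/4 per unit): all 4 → value 169, running total 169.00
- track 7 (159/19 per unit): all 19 → value 159, running total 328.00
- track 4 (46/38 per unit): 7 of 38 → value 7×46/38 = 8.4737, running total 336.47
Total 336.47.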